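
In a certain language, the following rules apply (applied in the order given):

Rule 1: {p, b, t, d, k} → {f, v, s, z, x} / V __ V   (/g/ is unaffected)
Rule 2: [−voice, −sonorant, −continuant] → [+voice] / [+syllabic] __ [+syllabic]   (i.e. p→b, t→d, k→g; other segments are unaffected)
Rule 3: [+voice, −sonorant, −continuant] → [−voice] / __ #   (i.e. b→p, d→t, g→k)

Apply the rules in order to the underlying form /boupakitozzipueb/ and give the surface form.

boufaxisozzifuep

Rule 1 (intervocalic spirantization): /p/ is a stop between vowels /u/ and /a/, so it spirantizes to the fricative [f]. /k/ is a stop between vowels /a/ and /i/, so it spirantizes to the fricative [x]. /t/ is a stop between vowels /i/ and /o/, so it spirantizes to the fricative [s]. /p/ is a stop between vowels /i/ and /u/, so it spirantizes to the fricative [f]. /boupakitozzipueb/ → boufaxisozzifueb.
Rule 2 (intervocalic voicing): no segment meets the environment; /boufaxisozzifueb/ is unchanged.
Rule 3 (final devoicing): /b/ is a voiced stop in word-final position, so it devoices to [p]. /boufaxisozzifueb/ → boufaxisozzifuep.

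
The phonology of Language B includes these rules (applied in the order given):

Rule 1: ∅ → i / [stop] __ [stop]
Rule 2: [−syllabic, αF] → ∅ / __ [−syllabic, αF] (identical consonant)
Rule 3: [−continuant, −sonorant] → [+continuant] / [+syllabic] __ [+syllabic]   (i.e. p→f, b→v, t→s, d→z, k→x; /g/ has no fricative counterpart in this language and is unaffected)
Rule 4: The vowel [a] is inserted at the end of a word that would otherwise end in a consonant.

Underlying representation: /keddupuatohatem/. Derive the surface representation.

kezizufuasohasema

Rule 1 (stop-cluster i-epenthesis): /d/ and /d/ form a stop–stop cluster, so [i] is inserted between them. /keddupuatohatem/ → kedidupuatohatem.
Rule 2 (degemination): no segment meets the environment; /kedidupuatohatem/ is unchanged.
Rule 3 (intervocalic spirantization): /d/ is a stop between vowels /e/ and /i/, so it spirantizes to the fricative [z]. /d/ is a stop between vowels /i/ and /u/, so it spirantizes to the fricative [z]. /p/ is a stop between vowels /u/ and /u/, so it spirantizes to the fricative [f]. /t/ is a stop between vowels /a/ and /o/, so it spirantizes to the fricative [s]. /t/ is a stop between vowels /a/ and /e/, so it spirantizes to the fricative [s]. /kedidupuatohatem/ → kezizufuasohasem.
Rule 4 (final a-epenthesis): the form ends in the consonant /m/, so [a] is inserted word-finally. /kezizufuasohasem/ → kezizufuasohasema.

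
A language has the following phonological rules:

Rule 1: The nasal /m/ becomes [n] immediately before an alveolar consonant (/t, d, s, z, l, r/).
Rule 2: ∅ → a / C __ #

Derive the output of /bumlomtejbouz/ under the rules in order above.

Rule 1 (nasal place assimilation): /m/ precedes the alveolar consonant /l/, so it assimilates in place to [n]. /m/ precedes the alveolar consonant /t/, so it assimilates in place to [n]. /bumlomtejbouz/ → bunlontejbouz.
Rule 2 (final a-epenthesis): the form ends in the consonant /z/, so [a] is inserted word-finally. /bunlontejbouz/ → bunlontejbouza.

bunlontejbouza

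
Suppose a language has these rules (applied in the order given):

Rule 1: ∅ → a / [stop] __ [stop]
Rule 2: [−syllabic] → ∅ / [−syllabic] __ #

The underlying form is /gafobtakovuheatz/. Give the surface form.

Rule 1 (stop-cluster a-epenthesis): /b/ and /t/ form a stop–stop cluster, so [a] is inserted between them. /gafobtakovuheatz/ → gafobatakovuheatz.
Rule 2 (final cluster simplification): /z/ is the second consonant of a word-final cluster /tz/, so it deletes. /gafobatakovuheatz/ → gafobatakovuheat.

gafobatakovuheat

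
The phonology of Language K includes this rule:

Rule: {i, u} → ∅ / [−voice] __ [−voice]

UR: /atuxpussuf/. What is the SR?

atxpssf

/u/ is a high vowel flanked by voiceless consonants /t/ and /x/, so it deletes.
/u/ is a high vowel flanked by voiceless consonants /p/ and /s/, so it deletes.
/u/ is a high vowel flanked by voiceless consonants /s/ and /f/, so it deletes.
Surface form: [atxpssf].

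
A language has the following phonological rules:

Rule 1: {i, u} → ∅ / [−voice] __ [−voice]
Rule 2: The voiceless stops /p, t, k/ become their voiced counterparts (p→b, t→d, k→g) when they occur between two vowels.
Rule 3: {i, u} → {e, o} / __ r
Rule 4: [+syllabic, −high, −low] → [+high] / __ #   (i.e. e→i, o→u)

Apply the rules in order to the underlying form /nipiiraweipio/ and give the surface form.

Rule 1 (high vowel syncope): no segment meets the environment; /nipiiraweipio/ is unchanged.
Rule 2 (intervocalic voicing): /p/ is a voiceless stop between vowels /i/ and /i/, so it voices to [b]. /p/ is a voiceless stop between vowels /i/ and /i/, so it voices to [b]. /nipiiraweipio/ → nibiiraweibio.
Rule 3 (pre-rhotic lowering): /i/ is a high vowel immediately before /r/, so it lowers to [e]. /nibiiraweibio/ → nibieraweibio.
Rule 4 (final vowel raising): /o/ is a mid vowel in word-final position, so it raises to [u]. /nibieraweibio/ → nibieraweibiu.

nibieraweibiu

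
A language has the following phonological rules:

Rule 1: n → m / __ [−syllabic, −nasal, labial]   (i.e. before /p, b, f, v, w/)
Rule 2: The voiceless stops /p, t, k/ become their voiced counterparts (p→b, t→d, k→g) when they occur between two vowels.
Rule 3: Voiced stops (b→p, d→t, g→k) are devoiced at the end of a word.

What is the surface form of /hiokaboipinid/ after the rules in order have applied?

hiogaboibinit

Rule 1 (nasal place assimilation): no segment meets the environment; /hiokaboipinid/ is unchanged.
Rule 2 (intervocalic voicing): /k/ is a voiceless stop between vowels /o/ and /a/, so it voices to [g]. /p/ is a voiceless stop between vowels /i/ and /i/, so it voices to [b]. /hiokaboipinid/ → hiogaboibinid.
Rule 3 (final devoicing): /d/ is a voiced stop in word-final position, so it devoices to [t]. /hiogaboibinid/ → hiogaboibinit.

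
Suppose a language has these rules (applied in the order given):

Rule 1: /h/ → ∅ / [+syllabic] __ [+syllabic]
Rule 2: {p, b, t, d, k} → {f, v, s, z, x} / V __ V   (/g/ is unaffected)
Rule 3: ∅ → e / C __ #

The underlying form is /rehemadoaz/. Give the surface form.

reemazoaze

Rule 1 (intervocalic h-deletion): /h/ occurs between vowels /e/ and /e/, so it deletes. /rehemadoaz/ → reemadoaz.
Rule 2 (intervocalic spirantization): /d/ is a stop between vowels /a/ and /o/, so it spirantizes to the fricative [z]. /reemadoaz/ → reemazoaz.
Rule 3 (final e-epenthesis): the form ends in the consonant /z/, so [e] is inserted word-finally. /reemazoaz/ → reemazoaze.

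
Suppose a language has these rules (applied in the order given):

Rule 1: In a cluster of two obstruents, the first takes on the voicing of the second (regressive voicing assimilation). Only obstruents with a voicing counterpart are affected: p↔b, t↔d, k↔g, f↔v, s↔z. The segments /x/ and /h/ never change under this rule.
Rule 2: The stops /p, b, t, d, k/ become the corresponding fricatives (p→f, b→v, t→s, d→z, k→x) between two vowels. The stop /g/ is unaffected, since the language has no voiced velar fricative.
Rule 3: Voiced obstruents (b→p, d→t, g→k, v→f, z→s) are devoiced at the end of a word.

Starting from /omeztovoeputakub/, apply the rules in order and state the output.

omestovoefusaxup

Rule 1 (regressive voicing assimilation): /z/ precedes the voiceless obstruent /t/, so it devoices to [s] by assimilation. /omeztovoeputakub/ → omestovoeputakub.
Rule 2 (intervocalic spirantization): /p/ is a stop between vowels /e/ and /u/, so it spirantizes to the fricative [f]. /t/ is a stop between vowels /u/ and /a/, so it spirantizes to the fricative [s]. /k/ is a stop between vowels /a/ and /u/, so it spirantizes to the fricative [x]. /omestovoeputakub/ → omestovoefusaxub.
Rule 3 (final devoicing): /b/ is a voiced obstruent in word-final position, so it devoices to [p]. /omestovoefusaxub/ → omestovoefusaxup.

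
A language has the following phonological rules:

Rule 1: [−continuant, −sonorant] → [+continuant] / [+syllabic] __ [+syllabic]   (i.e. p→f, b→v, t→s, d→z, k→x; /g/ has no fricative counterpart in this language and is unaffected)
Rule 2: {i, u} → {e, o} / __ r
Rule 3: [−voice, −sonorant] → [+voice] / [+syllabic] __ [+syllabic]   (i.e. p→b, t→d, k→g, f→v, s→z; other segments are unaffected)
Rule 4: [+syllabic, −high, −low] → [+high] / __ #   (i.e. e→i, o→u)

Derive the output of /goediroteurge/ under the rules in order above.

Rule 1 (intervocalic spirantization): /d/ is a stop between vowels /e/ and /i/, so it spirantizes to the fricative [z]. /t/ is a stop between vowels /o/ and /e/, so it spirantizes to the fricative [s]. /goediroteurge/ → goeziroseurge.
Rule 2 (pre-rhotic lowering): /i/ is a high vowel immediately before /r/, so it lowers to [e]. /u/ is a high vowel immediately before /r/, so it lowers to [o]. /goeziroseurge/ → goezeroseorge.
Rule 3 (intervocalic voicing): /s/ is a voiceless obstruent between vowels /o/ and /e/, so it voices to [z]. /goezeroseorge/ → goezerozeorge.
Rule 4 (final vowel raising): /e/ is a mid vowel in word-final position, so it raises to [i]. /goezerozeorge/ → goezerozeorgi.

goezerozeorgi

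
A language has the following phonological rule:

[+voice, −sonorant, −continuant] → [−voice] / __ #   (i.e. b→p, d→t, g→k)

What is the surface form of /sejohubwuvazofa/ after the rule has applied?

No segment of /sejohubwuvazofa/ meets the structural description of the rule, so the form surfaces unchanged.

sejohubwuvazofa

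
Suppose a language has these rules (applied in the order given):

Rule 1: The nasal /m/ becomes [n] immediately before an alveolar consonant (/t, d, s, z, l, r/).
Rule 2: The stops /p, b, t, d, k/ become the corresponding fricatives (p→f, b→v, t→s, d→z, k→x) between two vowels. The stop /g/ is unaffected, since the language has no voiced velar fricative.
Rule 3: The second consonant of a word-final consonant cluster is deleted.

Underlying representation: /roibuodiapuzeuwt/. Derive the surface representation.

Rule 1 (nasal place assimilation): no segment meets the environment; /roibuodiapuzeuwt/ is unchanged.
Rule 2 (intervocalic spirantization): /b/ is a stop between vowels /i/ and /u/, so it spirantizes to the fricative [v]. /d/ is a stop between vowels /o/ and /i/, so it spirantizes to the fricative [z]. /p/ is a stop between vowels /a/ and /u/, so it spirantizes to the fricative [f]. /roibuodiapuzeuwt/ → roivuoziafuzeuwt.
Rule 3 (final cluster simplification): /t/ is the second consonant of a word-final cluster /wt/, so it deletes. /roivuoziafuzeuwt/ → roivuoziafuzeuw.

roivuoziafuzeuw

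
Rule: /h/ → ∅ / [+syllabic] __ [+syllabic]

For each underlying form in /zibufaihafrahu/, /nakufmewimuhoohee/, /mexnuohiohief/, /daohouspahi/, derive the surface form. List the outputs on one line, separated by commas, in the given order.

zibufaiafrau, nakufmewimuooee, mexnuoioief, daoouspai

/zibufaihafrahu/: /h/ occurs between vowels /i/ and /a/, so it deletes. /h/ occurs between vowels /a/ and /u/, so it deletes. → [zibufaiafrau].
/nakufmewimuhoohee/: /h/ occurs between vowels /u/ and /o/, so it deletes. /h/ occurs between vowels /o/ and /e/, so it deletes. → [nakufmewimuooee].
/mexnuohiohief/: /h/ occurs between vowels /o/ and /i/, so it deletes. /h/ occurs between vowels /o/ and /i/, so it deletes. → [mexnuoioief].
/daohouspahi/: /h/ occurs between vowels /o/ and /o/, so it deletes. /h/ occurs between vowels /a/ and /i/, so it deletes. → [daoouspai].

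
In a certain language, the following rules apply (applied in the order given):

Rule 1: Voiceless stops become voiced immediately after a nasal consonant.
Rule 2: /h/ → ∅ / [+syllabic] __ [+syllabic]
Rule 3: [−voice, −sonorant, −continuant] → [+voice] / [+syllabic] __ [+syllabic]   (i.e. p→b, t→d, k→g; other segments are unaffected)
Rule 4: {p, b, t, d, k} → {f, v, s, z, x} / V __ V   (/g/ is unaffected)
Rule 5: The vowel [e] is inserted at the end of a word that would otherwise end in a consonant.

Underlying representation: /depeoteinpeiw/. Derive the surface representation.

deveozeinbeiwe

Rule 1 (post-nasal voicing): /p/ is a voiceless stop immediately after the nasal /n/, so it voices to [b]. /depeoteinpeiw/ → depeoteinbeiw.
Rule 2 (intervocalic h-deletion): no segment meets the environment; /depeoteinbeiw/ is unchanged.
Rule 3 (intervocalic voicing): /p/ is a voiceless stop between vowels /e/ and /e/, so it voices to [b]. /t/ is a voiceless stop between vowels /o/ and /e/, so it voices to [d]. /depeoteinbeiw/ → debeodeinbeiw.
Rule 4 (intervocalic spirantization): /b/ is a stop between vowels /e/ and /e/, so it spirantizes to the fricative [v]. /d/ is a stop between vowels /o/ and /e/, so it spirantizes to the fricative [z]. /debeodeinbeiw/ → deveozeinbeiw.
Rule 5 (final e-epenthesis): the form ends in the consonant /w/, so [e] is inserted word-finally. /deveozeinbeiw/ → deveozeinbeiwe.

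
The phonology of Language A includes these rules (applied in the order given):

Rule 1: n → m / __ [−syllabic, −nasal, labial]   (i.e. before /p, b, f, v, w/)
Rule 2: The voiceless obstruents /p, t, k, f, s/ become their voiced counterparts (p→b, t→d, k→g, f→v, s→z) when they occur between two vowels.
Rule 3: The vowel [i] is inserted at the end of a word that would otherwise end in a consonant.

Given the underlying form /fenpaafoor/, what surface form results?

fempaavoori

Rule 1 (nasal place assimilation): /n/ precedes the labial consonant /p/, so it assimilates in place to [m]. /fenpaafoor/ → fempaafoor.
Rule 2 (intervocalic voicing): /f/ is a voiceless obstruent between vowels /a/ and /o/, so it voices to [v]. /fempaafoor/ → fempaavoor.
Rule 3 (final i-epenthesis): the form ends in the consonant /r/, so [i] is inserted word-finally. /fempaavoor/ → fempaavoori.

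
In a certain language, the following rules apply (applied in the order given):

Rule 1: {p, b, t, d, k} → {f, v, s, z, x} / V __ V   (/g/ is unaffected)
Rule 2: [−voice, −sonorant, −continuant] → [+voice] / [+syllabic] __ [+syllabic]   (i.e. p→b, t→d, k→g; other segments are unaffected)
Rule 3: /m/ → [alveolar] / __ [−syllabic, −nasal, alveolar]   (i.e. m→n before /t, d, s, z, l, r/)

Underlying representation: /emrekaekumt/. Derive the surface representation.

enrexaexunt

Rule 1 (intervocalic spirantization): /k/ is a stop between vowels /e/ and /a/, so it spirantizes to the fricative [x]. /k/ is a stop between vowels /e/ and /u/, so it spirantizes to the fricative [x]. /emrekaekumt/ → emrexaexumt.
Rule 2 (intervocalic voicing): no segment meets the environment; /emrexaexumt/ is unchanged.
Rule 3 (nasal place assimilation): /m/ precedes the alveolar consonant /r/, so it assimilates in place to [n]. /m/ precedes the alveolar consonant /t/, so it assimilates in place to [n]. /emrexaexumt/ → enrexaexunt.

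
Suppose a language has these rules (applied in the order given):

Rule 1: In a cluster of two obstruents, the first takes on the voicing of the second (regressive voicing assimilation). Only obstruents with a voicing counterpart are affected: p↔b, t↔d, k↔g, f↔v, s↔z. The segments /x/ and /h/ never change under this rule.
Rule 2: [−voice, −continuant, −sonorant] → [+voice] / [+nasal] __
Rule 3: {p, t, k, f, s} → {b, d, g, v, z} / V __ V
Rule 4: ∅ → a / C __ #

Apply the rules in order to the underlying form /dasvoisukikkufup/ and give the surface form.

dazvoizugikkuvupa

Rule 1 (regressive voicing assimilation): /s/ precedes the voiced obstruent /v/, so it voices to [z] by assimilation. /dasvoisukikkufup/ → dazvoisukikkufup.
Rule 2 (post-nasal voicing): no segment meets the environment; /dazvoisukikkufup/ is unchanged.
Rule 3 (intervocalic voicing): /s/ is a voiceless obstruent between vowels /i/ and /u/, so it voices to [z]. /k/ is a voiceless obstruent between vowels /u/ and /i/, so it voices to [g]. /f/ is a voiceless obstruent between vowels /u/ and /u/, so it voices to [v]. /dazvoisukikkufup/ → dazvoizugikkuvup.
Rule 4 (final a-epenthesis): the form ends in the consonant /p/, so [a] is inserted word-finally. /dazvoizugikkuvup/ → dazvoizugikkuvupa.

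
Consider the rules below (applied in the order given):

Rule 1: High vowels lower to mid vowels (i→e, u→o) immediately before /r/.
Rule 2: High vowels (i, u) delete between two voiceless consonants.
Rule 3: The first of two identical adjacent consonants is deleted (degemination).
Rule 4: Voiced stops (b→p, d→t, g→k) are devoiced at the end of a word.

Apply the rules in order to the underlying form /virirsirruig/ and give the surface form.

Rule 1 (pre-rhotic lowering): /i/ is a high vowel immediately before /r/, so it lowers to [e]. /i/ is a high vowel immediately before /r/, so it lowers to [e]. /i/ is a high vowel immediately before /r/, so it lowers to [e]. /virirsirruig/ → vererserruig.
Rule 2 (high vowel syncope): no segment meets the environment; /vererserruig/ is unchanged.
Rule 3 (degemination): /rr/ is a geminate; the first /r/ deletes. /vererserruig/ → vererseruig.
Rule 4 (final devoicing): /g/ is a voiced stop in word-final position, so it devoices to [k]. /vererseruig/ → vererseruik.

vererseruik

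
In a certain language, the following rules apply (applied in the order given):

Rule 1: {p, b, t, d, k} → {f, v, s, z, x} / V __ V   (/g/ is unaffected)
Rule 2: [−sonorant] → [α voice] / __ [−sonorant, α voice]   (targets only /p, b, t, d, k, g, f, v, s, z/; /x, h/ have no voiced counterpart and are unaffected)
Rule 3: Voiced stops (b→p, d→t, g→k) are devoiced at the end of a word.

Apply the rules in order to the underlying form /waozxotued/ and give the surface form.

waosxosuet

Rule 1 (intervocalic spirantization): /t/ is a stop between vowels /o/ and /u/, so it spirantizes to the fricative [s]. /waozxotued/ → waozxosued.
Rule 2 (regressive voicing assimilation): /z/ precedes the voiceless obstruent /x/, so it devoices to [s] by assimilation. /waozxosued/ → waosxosued.
Rule 3 (final devoicing): /d/ is a voiced stop in word-final position, so it devoices to [t]. /waosxosued/ → waosxosuet.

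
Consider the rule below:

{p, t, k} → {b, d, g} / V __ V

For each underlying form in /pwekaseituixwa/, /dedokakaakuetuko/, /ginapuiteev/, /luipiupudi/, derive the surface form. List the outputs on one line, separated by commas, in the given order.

/pwekaseituixwa/: /k/ is a voiceless stop between vowels /e/ and /a/, so it voices to [g]. /t/ is a voiceless stop between vowels /i/ and /u/, so it voices to [d]. → [pwegaseiduixwa].
/dedokakaakuetuko/: /k/ is a voiceless stop between vowels /o/ and /a/, so it voices to [g]. /k/ is a voiceless stop between vowels /a/ and /a/, so it voices to [g]. /k/ is a voiceless stop between vowels /a/ and /u/, so it voices to [g]. /t/ is a voiceless stop between vowels /e/ and /u/, so it voices to [d]. /k/ is a voiceless stop between vowels /u/ and /o/, so it voices to [g]. → [dedogagaaguedugo].
/ginapuiteev/: /p/ is a voiceless stop between vowels /a/ and /u/, so it voices to [b]. /t/ is a voiceless stop between vowels /i/ and /e/, so it voices to [d]. → [ginabuideev].
/luipiupudi/: /p/ is a voiceless stop between vowels /i/ and /i/, so it voices to [b]. /p/ is a voiceless stop between vowels /u/ and /u/, so it voices to [b]. → [luibiubudi].

pwegaseiduixwa, dedogagaaguedugo, ginabuideev, luibiubudi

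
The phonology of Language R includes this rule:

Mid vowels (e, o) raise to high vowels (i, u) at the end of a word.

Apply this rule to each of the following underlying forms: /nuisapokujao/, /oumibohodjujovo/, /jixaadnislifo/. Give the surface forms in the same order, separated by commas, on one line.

/nuisapokujao/: /o/ is a mid vowel in word-final position, so it raises to [u]. → [nuisapokujau].
/oumibohodjujovo/: /o/ is a mid vowel in word-final position, so it raises to [u]. → [oumibohodjujovu].
/jixaadnislifo/: /o/ is a mid vowel in word-final position, so it raises to [u]. → [jixaadnislifu].

nuisapokujau, oumibohodjujovu, jixaadnislifu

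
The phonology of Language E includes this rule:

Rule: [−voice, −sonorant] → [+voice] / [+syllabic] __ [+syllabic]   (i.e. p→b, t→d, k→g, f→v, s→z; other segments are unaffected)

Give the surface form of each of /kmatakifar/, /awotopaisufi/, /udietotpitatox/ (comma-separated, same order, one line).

kmadagivar, awodobaizuvi, udiedotpidadox

/kmatakifar/: /t/ is a voiceless obstruent between vowels /a/ and /a/, so it voices to [d]. /k/ is a voiceless obstruent between vowels /a/ and /i/, so it voices to [g]. /f/ is a voiceless obstruent between vowels /i/ and /a/, so it voices to [v]. → [kmadagivar].
/awotopaisufi/: /t/ is a voiceless obstruent between vowels /o/ and /o/, so it voices to [d]. /p/ is a voiceless obstruent between vowels /o/ and /a/, so it voices to [b]. /s/ is a voiceless obstruent between vowels /i/ and /u/, so it voices to [z]. /f/ is a voiceless obstruent between vowels /u/ and /i/, so it voices to [v]. → [awodobaizuvi].
/udietotpitatox/: /t/ is a voiceless obstruent between vowels /e/ and /o/, so it voices to [d]. /t/ is a voiceless obstruent between vowels /i/ and /a/, so it voices to [d]. /t/ is a voiceless obstruent between vowels /a/ and /o/, so it voices to [d]. → [udiedotpidadox].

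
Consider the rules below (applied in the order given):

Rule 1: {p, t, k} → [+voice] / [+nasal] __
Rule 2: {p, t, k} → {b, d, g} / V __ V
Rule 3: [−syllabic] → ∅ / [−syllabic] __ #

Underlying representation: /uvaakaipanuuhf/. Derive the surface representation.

Rule 1 (post-nasal voicing): no segment meets the environment; /uvaakaipanuuhf/ is unchanged.
Rule 2 (intervocalic voicing): /k/ is a voiceless stop between vowels /a/ and /a/, so it voices to [g]. /p/ is a voiceless stop between vowels /i/ and /a/, so it voices to [b]. /uvaakaipanuuhf/ → uvaagaibanuuhf.
Rule 3 (final cluster simplification): /f/ is the second consonant of a word-final cluster /hf/, so it deletes. /uvaagaibanuuhf/ → uvaagaibanuuh.

uvaagaibanuuh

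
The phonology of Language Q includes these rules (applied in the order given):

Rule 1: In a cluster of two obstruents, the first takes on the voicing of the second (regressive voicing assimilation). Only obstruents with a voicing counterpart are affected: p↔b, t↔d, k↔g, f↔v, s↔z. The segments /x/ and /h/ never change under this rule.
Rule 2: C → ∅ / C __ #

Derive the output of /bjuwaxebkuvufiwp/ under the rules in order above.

Rule 1 (regressive voicing assimilation): /b/ precedes the voiceless obstruent /k/, so it devoices to [p] by assimilation. /bjuwaxebkuvufiwp/ → bjuwaxepkuvufiwp.
Rule 2 (final cluster simplification): /p/ is the second consonant of a word-final cluster /wp/, so it deletes. /bjuwaxepkuvufiwp/ → bjuwaxepkuvufiw.

bjuwaxepkuvufiw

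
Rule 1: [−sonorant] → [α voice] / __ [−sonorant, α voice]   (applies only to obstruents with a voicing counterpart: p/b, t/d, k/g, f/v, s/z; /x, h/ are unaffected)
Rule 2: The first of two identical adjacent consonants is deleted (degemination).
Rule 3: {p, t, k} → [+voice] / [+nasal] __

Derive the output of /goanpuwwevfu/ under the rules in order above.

goanbuwefu

Rule 1 (regressive voicing assimilation): /v/ precedes the voiceless obstruent /f/, so it devoices to [f] by assimilation. /goanpuwwevfu/ → goanpuwweffu.
Rule 2 (degemination): /ww/ is a geminate; the first /w/ deletes. /ff/ is a geminate; the first /f/ deletes. /goanpuwweffu/ → goanpuwefu.
Rule 3 (post-nasal voicing): /p/ is a voiceless stop immediately after the nasal /n/, so it voices to [b]. /goanpuwefu/ → goanbuwefu.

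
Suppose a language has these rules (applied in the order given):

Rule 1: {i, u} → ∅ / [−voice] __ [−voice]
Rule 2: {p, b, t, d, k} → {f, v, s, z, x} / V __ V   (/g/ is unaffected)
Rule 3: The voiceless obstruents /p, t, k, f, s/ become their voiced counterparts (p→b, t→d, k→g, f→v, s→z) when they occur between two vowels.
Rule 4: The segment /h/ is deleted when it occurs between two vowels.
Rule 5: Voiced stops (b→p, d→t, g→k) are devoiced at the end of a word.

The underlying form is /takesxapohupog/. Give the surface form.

taxesxavohpok

Rule 1 (high vowel syncope): /u/ is a high vowel flanked by voiceless consonants /h/ and /p/, so it deletes. /takesxapohupog/ → takesxapohpog.
Rule 2 (intervocalic spirantization): /k/ is a stop between vowels /a/ and /e/, so it spirantizes to the fricative [x]. /p/ is a stop between vowels /a/ and /o/, so it spirantizes to the fricative [f]. /takesxapohpog/ → taxesxafohpog.
Rule 3 (intervocalic voicing): /f/ is a voiceless obstruent between vowels /a/ and /o/, so it voices to [v]. /taxesxafohpog/ → taxesxavohpog.
Rule 4 (intervocalic h-deletion): no segment meets the environment; /taxesxavohpog/ is unchanged.
Rule 5 (final devoicing): /g/ is a voiced stop in word-final position, so it devoices to [k]. /taxesxavohpog/ → taxesxavohpok.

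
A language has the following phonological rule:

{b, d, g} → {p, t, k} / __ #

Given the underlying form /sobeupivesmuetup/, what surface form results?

sobeupivesmuetup

No segment of /sobeupivesmuetup/ meets the structural description of the rule, so the form surfaces unchanged.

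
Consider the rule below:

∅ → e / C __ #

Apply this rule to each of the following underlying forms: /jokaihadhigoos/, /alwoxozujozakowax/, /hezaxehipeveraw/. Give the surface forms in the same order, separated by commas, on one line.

/jokaihadhigoos/: the form ends in the consonant /s/, so [e] is inserted word-finally. → [jokaihadhigoose].
/alwoxozujozakowax/: the form ends in the consonant /x/, so [e] is inserted word-finally. → [alwoxozujozakowaxe].
/hezaxehipeveraw/: the form ends in the consonant /w/, so [e] is inserted word-finally. → [hezaxehipeverawe].

jokaihadhigoose, alwoxozujozakowaxe, hezaxehipeverawe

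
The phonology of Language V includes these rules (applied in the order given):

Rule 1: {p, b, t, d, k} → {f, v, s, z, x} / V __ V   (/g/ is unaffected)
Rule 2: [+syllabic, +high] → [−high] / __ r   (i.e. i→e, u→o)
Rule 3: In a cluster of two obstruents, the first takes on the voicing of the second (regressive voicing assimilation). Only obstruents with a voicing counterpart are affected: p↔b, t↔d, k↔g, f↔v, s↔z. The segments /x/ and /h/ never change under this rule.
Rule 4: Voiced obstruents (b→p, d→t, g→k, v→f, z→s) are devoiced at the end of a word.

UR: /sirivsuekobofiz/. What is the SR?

serifsuexovofis

Rule 1 (intervocalic spirantization): /k/ is a stop between vowels /e/ and /o/, so it spirantizes to the fricative [x]. /b/ is a stop between vowels /o/ and /o/, so it spirantizes to the fricative [v]. /sirivsuekobofiz/ → sirivsuexovofiz.
Rule 2 (pre-rhotic lowering): /i/ is a high vowel immediately before /r/, so it lowers to [e]. /sirivsuexovofiz/ → serivsuexovofiz.
Rule 3 (regressive voicing assimilation): /v/ precedes the voiceless obstruent /s/, so it devoices to [f] by assimilation. /serivsuexovofiz/ → serifsuexovofiz.
Rule 4 (final devoicing): /z/ is a voiced obstruent in word-final position, so it devoices to [s]. /serifsuexovofiz/ → serifsuexovofis.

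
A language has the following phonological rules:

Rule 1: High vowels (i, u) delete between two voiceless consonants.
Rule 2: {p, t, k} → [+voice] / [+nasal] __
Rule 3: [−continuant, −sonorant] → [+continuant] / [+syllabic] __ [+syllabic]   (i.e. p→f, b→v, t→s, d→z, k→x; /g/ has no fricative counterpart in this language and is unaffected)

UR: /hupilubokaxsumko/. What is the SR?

hpiluvoxaxsumgo

Rule 1 (high vowel syncope): /u/ is a high vowel flanked by voiceless consonants /h/ and /p/, so it deletes. /hupilubokaxsumko/ → hpilubokaxsumko.
Rule 2 (post-nasal voicing): /k/ is a voiceless stop immediately after the nasal /m/, so it voices to [g]. /hpilubokaxsumko/ → hpilubokaxsumgo.
Rule 3 (intervocalic spirantization): /b/ is a stop between vowels /u/ and /o/, so it spirantizes to the fricative [v]. /k/ is a stop between vowels /o/ and /a/, so it spirantizes to the fricative [x]. /hpilubokaxsumgo/ → hpiluvoxaxsumgo.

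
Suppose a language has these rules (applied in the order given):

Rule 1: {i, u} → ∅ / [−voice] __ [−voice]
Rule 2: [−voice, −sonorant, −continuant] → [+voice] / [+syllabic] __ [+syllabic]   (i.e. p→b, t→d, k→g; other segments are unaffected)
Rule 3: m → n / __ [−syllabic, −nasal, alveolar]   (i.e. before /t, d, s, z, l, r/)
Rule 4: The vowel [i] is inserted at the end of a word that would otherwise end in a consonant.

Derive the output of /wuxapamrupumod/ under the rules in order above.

wuxabanrubumodi

Rule 1 (high vowel syncope): no segment meets the environment; /wuxapamrupumod/ is unchanged.
Rule 2 (intervocalic voicing): /p/ is a voiceless stop between vowels /a/ and /a/, so it voices to [b]. /p/ is a voiceless stop between vowels /u/ and /u/, so it voices to [b]. /wuxapamrupumod/ → wuxabamrubumod.
Rule 3 (nasal place assimilation): /m/ precedes the alveolar consonant /r/, so it assimilates in place to [n]. /wuxabamrubumod/ → wuxabanrubumod.
Rule 4 (final i-epenthesis): the form ends in the consonant /d/, so [i] is inserted word-finally. /wuxabanrubumod/ → wuxabanrubumodi.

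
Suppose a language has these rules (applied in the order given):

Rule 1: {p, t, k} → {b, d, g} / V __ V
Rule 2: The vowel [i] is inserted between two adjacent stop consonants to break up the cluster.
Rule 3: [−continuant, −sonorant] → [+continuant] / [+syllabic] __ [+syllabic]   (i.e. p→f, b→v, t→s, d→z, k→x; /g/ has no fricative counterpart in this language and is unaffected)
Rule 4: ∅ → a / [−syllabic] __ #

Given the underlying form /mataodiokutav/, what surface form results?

Rule 1 (intervocalic voicing): /t/ is a voiceless stop between vowels /a/ and /a/, so it voices to [d]. /k/ is a voiceless stop between vowels /o/ and /u/, so it voices to [g]. /t/ is a voiceless stop between vowels /u/ and /a/, so it voices to [d]. /mataodiokutav/ → madaodiogudav.
Rule 2 (stop-cluster i-epenthesis): no segment meets the environment; /madaodiogudav/ is unchanged.
Rule 3 (intervocalic spirantization): /d/ is a stop between vowels /a/ and /a/, so it spirantizes to the fricative [z]. /d/ is a stop between vowels /o/ and /i/, so it spirantizes to the fricative [z]. /d/ is a stop between vowels /u/ and /a/, so it spirantizes to the fricative [z]. /madaodiogudav/ → mazaozioguzav.
Rule 4 (final a-epenthesis): the form ends in the consonant /v/, so [a] is inserted word-finally. /mazaozioguzav/ → mazaozioguzava.

mazaozioguzava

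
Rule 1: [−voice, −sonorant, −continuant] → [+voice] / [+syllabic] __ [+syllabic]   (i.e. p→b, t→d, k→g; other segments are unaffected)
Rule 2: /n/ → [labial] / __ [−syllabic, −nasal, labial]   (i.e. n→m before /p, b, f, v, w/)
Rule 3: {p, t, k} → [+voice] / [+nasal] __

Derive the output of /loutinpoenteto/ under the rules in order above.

Rule 1 (intervocalic voicing): /t/ is a voiceless stop between vowels /u/ and /i/, so it voices to [d]. /t/ is a voiceless stop between vowels /e/ and /o/, so it voices to [d]. /loutinpoenteto/ → loudinpoentedo.
Rule 2 (nasal place assimilation): /n/ precedes the labial consonant /p/, so it assimilates in place to [m]. /loudinpoentedo/ → loudimpoentedo.
Rule 3 (post-nasal voicing): /p/ is a voiceless stop immediately after the nasal /m/, so it voices to [b]. /t/ is a voiceless stop immediately after the nasal /n/, so it voices to [d]. /loudimpoentedo/ → loudimboendedo.

loudimboendedo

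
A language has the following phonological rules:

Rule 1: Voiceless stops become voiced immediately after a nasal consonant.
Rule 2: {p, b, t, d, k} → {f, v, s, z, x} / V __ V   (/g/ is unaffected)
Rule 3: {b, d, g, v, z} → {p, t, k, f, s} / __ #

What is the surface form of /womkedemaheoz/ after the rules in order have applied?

Rule 1 (post-nasal voicing): /k/ is a voiceless stop immediately after the nasal /m/, so it voices to [g]. /womkedemaheoz/ → womgedemaheoz.
Rule 2 (intervocalic spirantization): /d/ is a stop between vowels /e/ and /e/, so it spirantizes to the fricative [z]. /womgedemaheoz/ → womgezemaheoz.
Rule 3 (final devoicing): /z/ is a voiced obstruent in word-final position, so it devoices to [s]. /womgezemaheoz/ → womgezemaheos.

womgezemaheos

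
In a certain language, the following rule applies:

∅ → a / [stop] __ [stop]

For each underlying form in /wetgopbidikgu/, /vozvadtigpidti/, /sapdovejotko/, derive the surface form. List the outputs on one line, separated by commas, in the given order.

wetagopabidikagu, vozvadatigapidati, sapadovejotako

/wetgopbidikgu/: /t/ and /g/ form a stop–stop cluster, so [a] is inserted between them. /p/ and /b/ form a stop–stop cluster, so [a] is inserted between them. /k/ and /g/ form a stop–stop cluster, so [a] is inserted between them. → [wetagopabidikagu].
/vozvadtigpidti/: /d/ and /t/ form a stop–stop cluster, so [a] is inserted between them. /g/ and /p/ form a stop–stop cluster, so [a] is inserted between them. /d/ and /t/ form a stop–stop cluster, so [a] is inserted between them. → [vozvadatigapidati].
/sapdovejotko/: /p/ and /d/ form a stop–stop cluster, so [a] is inserted between them. /t/ and /k/ form a stop–stop cluster, so [a] is inserted between them. → [sapadovejotako].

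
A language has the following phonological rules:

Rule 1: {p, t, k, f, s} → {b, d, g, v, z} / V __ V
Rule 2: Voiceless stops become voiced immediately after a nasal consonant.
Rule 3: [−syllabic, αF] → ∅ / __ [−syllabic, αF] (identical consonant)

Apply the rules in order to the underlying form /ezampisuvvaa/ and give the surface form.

Rule 1 (intervocalic voicing): /s/ is a voiceless obstruent between vowels /i/ and /u/, so it voices to [z]. /ezampisuvvaa/ → ezampizuvvaa.
Rule 2 (post-nasal voicing): /p/ is a voiceless stop immediately after the nasal /m/, so it voices to [b]. /ezampizuvvaa/ → ezambizuvvaa.
Rule 3 (degemination): /vv/ is a geminate; the first /v/ deletes. /ezambizuvvaa/ → ezambizuvaa.

ezambizuvaa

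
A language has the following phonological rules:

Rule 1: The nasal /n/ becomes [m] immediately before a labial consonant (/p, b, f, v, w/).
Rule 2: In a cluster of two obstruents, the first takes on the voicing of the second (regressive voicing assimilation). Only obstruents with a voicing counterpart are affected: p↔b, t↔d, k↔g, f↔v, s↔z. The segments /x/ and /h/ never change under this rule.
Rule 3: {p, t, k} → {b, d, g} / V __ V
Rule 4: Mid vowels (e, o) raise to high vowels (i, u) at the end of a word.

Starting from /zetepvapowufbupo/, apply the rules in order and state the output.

zedebvabowuvbubu

Rule 1 (nasal place assimilation): no segment meets the environment; /zetepvapowufbupo/ is unchanged.
Rule 2 (regressive voicing assimilation): /p/ precedes the voiced obstruent /v/, so it voices to [b] by assimilation. /f/ precedes the voiced obstruent /b/, so it voices to [v] by assimilation. /zetepvapowufbupo/ → zetebvapowuvbupo.
Rule 3 (intervocalic voicing): /t/ is a voiceless stop between vowels /e/ and /e/, so it voices to [d]. /p/ is a voiceless stop between vowels /a/ and /o/, so it voices to [b]. /p/ is a voiceless stop between vowels /u/ and /o/, so it voices to [b]. /zetebvapowuvbupo/ → zedebvabowuvbubo.
Rule 4 (final vowel raising): /o/ is a mid vowel in word-final position, so it raises to [u]. /zedebvabowuvbubo/ → zedebvabowuvbubu.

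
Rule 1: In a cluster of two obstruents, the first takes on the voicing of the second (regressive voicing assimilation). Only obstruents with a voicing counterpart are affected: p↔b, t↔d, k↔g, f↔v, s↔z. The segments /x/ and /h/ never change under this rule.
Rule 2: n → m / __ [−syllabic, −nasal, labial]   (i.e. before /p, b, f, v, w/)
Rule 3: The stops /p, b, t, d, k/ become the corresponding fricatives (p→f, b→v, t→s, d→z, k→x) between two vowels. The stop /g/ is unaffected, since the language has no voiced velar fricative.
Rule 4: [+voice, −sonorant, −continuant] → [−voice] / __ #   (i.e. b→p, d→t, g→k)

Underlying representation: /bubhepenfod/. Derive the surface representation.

Rule 1 (regressive voicing assimilation): /b/ precedes the voiceless obstruent /h/, so it devoices to [p] by assimilation. /bubhepenfod/ → buphepenfod.
Rule 2 (nasal place assimilation): /n/ precedes the labial consonant /f/, so it assimilates in place to [m]. /buphepenfod/ → buphepemfod.
Rule 3 (intervocalic spirantization): /p/ is a stop between vowels /e/ and /e/, so it spirantizes to the fricative [f]. /buphepemfod/ → buphefemfod.
Rule 4 (final devoicing): /d/ is a voiced stop in word-final position, so it devoices to [t]. /buphefemfod/ → buphefemfot.

buphefemfot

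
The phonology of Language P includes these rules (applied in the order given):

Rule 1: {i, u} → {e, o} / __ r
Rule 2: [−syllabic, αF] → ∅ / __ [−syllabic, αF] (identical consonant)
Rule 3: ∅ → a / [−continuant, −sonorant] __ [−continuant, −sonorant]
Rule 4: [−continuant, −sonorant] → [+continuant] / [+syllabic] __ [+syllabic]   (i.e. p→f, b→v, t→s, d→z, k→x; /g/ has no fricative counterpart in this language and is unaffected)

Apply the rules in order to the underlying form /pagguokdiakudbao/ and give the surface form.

paguoxaziaxuzavao

Rule 1 (pre-rhotic lowering): no segment meets the environment; /pagguokdiakudbao/ is unchanged.
Rule 2 (degemination): /gg/ is a geminate; the first /g/ deletes. /pagguokdiakudbao/ → paguokdiakudbao.
Rule 3 (stop-cluster a-epenthesis): /k/ and /d/ form a stop–stop cluster, so [a] is inserted between them. /d/ and /b/ form a stop–stop cluster, so [a] is inserted between them. /paguokdiakudbao/ → paguokadiakudabao.
Rule 4 (intervocalic spirantization): /k/ is a stop between vowels /o/ and /a/, so it spirantizes to the fricative [x]. /d/ is a stop between vowels /a/ and /i/, so it spirantizes to the fricative [z]. /k/ is a stop between vowels /a/ and /u/, so it spirantizes to the fricative [x]. /d/ is a stop between vowels /u/ and /a/, so it spirantizes to the fricative [z]. /b/ is a stop between vowels /a/ and /a/, so it spirantizes to the fricative [v]. /paguokadiakudabao/ → paguoxaziaxuzavao.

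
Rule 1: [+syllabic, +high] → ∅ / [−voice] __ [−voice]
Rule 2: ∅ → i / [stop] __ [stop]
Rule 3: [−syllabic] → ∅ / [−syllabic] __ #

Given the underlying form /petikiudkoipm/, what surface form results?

petikiudikoip

Rule 1 (high vowel syncope): /i/ is a high vowel flanked by voiceless consonants /t/ and /k/, so it deletes. /petikiudkoipm/ → petkiudkoipm.
Rule 2 (stop-cluster i-epenthesis): /t/ and /k/ form a stop–stop cluster, so [i] is inserted between them. /d/ and /k/ form a stop–stop cluster, so [i] is inserted between them. /petkiudkoipm/ → petikiudikoipm.
Rule 3 (final cluster simplification): /m/ is the second consonant of a word-final cluster /pm/, so it deletes. /petikiudikoipm/ → petikiudikoip.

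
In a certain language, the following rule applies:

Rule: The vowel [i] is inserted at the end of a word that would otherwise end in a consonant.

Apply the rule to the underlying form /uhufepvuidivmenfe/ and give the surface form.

No segment of /uhufepvuidivmenfe/ meets the structural description of the rule, so the form surfaces unchanged.

uhufepvuidivmenfe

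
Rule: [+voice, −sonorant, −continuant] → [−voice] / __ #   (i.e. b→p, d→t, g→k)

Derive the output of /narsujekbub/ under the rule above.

Scanning /narsujekbub/: /b/ at position 9 is not in the conditioning environment; /b/ is a voiced stop in word-final position, so it devoices to [p].
Result: [narsujekbup].

narsujekbup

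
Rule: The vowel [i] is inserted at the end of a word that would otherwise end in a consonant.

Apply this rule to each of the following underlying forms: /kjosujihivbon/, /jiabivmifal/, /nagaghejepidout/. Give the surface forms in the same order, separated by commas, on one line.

/kjosujihivbon/: the form ends in the consonant /n/, so [i] is inserted word-finally. → [kjosujihivboni].
/jiabivmifal/: the form ends in the consonant /l/, so [i] is inserted word-finally. → [jiabivmifali].
/nagaghejepidout/: the form ends in the consonant /t/, so [i] is inserted word-finally. → [nagaghejepidouti].

kjosujihivboni, jiabivmifali, nagaghejepidouti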